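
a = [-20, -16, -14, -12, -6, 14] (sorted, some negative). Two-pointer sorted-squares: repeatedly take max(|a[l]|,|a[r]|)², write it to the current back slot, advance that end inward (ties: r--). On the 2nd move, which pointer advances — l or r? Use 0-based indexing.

l

[0,5] |-20|>|14| out[5]=400 → l++
[1,5] |-16|>|14| out[4]=256 → l++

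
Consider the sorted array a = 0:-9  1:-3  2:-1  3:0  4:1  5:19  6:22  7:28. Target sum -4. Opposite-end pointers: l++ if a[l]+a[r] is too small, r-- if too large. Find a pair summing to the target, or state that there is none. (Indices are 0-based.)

l=0 r=7: -9+28=19 >-4, r--
l=0 r=6: -9+22=13 >-4, r--
l=0 r=5: -9+19=10 >-4, r--
l=0 r=4: -9+1=-8 <-4, l++
l=1 r=4: -3+1=-2 >-4, r--
l=1 r=3: -3+0=-3 >-4, r--
l=1 r=2: -3+-1=-4, found

(-3, -1)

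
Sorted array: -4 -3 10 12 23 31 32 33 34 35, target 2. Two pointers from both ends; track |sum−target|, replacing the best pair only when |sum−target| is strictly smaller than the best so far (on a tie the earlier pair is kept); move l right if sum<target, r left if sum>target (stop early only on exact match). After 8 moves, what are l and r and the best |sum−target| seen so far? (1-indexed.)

[1,10] -4+35=31 d=29 * → r--
[1,9] -4+34=30 d=28 * → r--
[1,8] -4+33=29 d=27 * → r--
[1,7] -4+32=28 d=26 * → r--
[1,6] -4+31=27 d=25 * → r--
[1,5] -4+23=19 d=17 * → r--
[1,4] -4+12=8 d=6 * → r--
[1,3] -4+10=6 d=4 * → r--

l=1, r=2, best |Δ|=4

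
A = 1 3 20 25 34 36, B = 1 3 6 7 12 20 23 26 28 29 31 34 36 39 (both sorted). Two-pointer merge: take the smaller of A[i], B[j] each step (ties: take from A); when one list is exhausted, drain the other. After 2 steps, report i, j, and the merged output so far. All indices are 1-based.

i=2, j=2, merged so far=[1, 1]

i=1 j=1: A[i]=1<=B[j]=1 take 1, i++
i=2 j=1: A[i]=3>B[j]=1 take 1, j++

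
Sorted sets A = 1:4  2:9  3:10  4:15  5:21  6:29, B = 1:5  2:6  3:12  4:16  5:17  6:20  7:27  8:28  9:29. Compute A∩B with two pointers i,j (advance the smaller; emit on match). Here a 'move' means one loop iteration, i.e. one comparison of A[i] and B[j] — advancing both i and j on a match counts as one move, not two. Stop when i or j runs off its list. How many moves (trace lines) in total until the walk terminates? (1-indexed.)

14 moves

[i=1,j=1] 4<5 → i++
[i=2,j=1] 9>5 → j++
[i=2,j=2] 9>6 → j++
[i=2,j=3] 9<12 → i++
[i=3,j=3] 10<12 → i++
[i=4,j=3] 15>12 → j++
[i=4,j=4] 15<16 → i++
[i=5,j=4] 21>16 → j++
[i=5,j=5] 21>17 → j++
[i=5,j=6] 21>20 → j++
[i=5,j=7] 21<27 → i++
[i=6,j=7] 29>27 → j++
[i=6,j=8] 29>28 → j++
[i=6,j=9] 29==29 emit → i++,j++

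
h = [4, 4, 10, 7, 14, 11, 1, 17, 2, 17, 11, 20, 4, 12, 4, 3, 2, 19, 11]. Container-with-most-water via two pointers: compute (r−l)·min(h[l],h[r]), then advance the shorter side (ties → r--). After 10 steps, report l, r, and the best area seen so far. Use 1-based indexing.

l=10, r=18, best area=182

[1,19] min(4,11)*18=72 best=72 * → l++
[2,19] min(4,11)*17=68 best=72 → l++
[3,19] min(10,11)*16=160 best=160 * → l++
[4,19] min(7,11)*15=105 best=160 → l++
[5,19] min(14,11)*14=154 best=160 → r--
[5,18] min(14,19)*13=182 best=182 * → l++
[6,18] min(11,19)*12=132 best=182 → l++
[7,18] min(1,19)*11=11 best=182 → l++
[8,18] min(17,19)*10=170 best=182 → l++
[9,18] min(2,19)*9=18 best=182 → l++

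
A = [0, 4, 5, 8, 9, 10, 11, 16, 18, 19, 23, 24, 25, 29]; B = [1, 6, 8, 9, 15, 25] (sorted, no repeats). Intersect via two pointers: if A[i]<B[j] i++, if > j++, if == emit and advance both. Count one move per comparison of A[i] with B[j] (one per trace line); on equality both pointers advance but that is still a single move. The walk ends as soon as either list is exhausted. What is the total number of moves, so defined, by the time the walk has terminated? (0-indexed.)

[i=0,j=0] 0<1 → i++
[i=1,j=0] 4>1 → j++
[i=1,j=1] 4<6 → i++
[i=2,j=1] 5<6 → i++
[i=3,j=1] 8>6 → j++
[i=3,j=2] 8==8 emit → i++,j++
[i=4,j=3] 9==9 emit → i++,j++
[i=5,j=4] 10<15 → i++
[i=6,j=4] 11<15 → i++
[i=7,j=4] 16>15 → j++
[i=7,j=5] 16<25 → i++
[i=8,j=5] 18<25 → i++
[i=9,j=5] 19<25 → i++
[i=10,j=5] 23<25 → i++
[i=11,j=5] 24<25 → i++
[i=12,j=5] 25==25 emit → i++,j++

16 moves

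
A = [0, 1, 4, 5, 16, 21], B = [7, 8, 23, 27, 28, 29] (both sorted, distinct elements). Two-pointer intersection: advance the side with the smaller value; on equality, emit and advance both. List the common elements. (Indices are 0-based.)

i=0 j=0: 0<7, i++
i=1 j=0: 1<7, i++
i=2 j=0: 4<7, i++
i=3 j=0: 5<7, i++
i=4 j=0: 16>7, j++
i=4 j=1: 16>8, j++
i=4 j=2: 16<23, i++
i=5 j=2: 21<23, i++

intersection = []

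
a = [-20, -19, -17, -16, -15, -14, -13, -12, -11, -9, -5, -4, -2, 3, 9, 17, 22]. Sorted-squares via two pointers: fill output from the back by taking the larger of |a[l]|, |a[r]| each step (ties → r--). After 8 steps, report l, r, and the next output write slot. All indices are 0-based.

l=6, r=14, next write slot=8

[0,16] |-20|<=|22| out[16]=484 → r--
[0,15] |-20|>|17| out[15]=400 → l++
[1,15] |-19|>|17| out[14]=361 → l++
[2,15] |-17|<=|17| out[13]=289 → r--
[2,14] |-17|>|9| out[12]=289 → l++
[3,14] |-16|>|9| out[11]=256 → l++
[4,14] |-15|>|9| out[10]=225 → l++
[5,14] |-14|>|9| out[9]=196 → l++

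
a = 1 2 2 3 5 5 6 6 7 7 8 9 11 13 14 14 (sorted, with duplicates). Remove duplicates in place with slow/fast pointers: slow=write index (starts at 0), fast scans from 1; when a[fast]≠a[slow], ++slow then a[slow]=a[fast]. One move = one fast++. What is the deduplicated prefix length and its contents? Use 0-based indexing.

(s=0,f=1) a[fast]=2≠a[slow]=1 write a[1]=2 → slow++,fast++
(s=1,f=2) a[fast]=2=a[slow] dup → fast++
(s=1,f=3) a[fast]=3≠a[slow]=2 write a[2]=3 → slow++,fast++
(s=2,f=4) a[fast]=5≠a[slow]=3 write a[3]=5 → slow++,fast++
(s=3,f=5) a[fast]=5=a[slow] dup → fast++
(s=3,f=6) a[fast]=6≠a[slow]=5 write a[4]=6 → slow++,fast++
(s=4,f=7) a[fast]=6=a[slow] dup → fast++
(s=4,f=8) a[fast]=7≠a[slow]=6 write a[5]=7 → slow++,fast++
(s=5,f=9) a[fast]=7=a[slow] dup → fast++
(s=5,f=10) a[fast]=8≠a[slow]=7 write a[6]=8 → slow++,fast++
(s=6,f=11) a[fast]=9≠a[slow]=8 write a[7]=9 → slow++,fast++
(s=7,f=12) a[fast]=11≠a[slow]=9 write a[8]=11 → slow++,fast++
(s=8,f=13) a[fast]=13≠a[slow]=11 write a[9]=13 → slow++,fast++
(s=9,f=14) a[fast]=14≠a[slow]=13 write a[10]=14 → slow++,fast++
(s=10,f=15) a[fast]=14=a[slow] dup → fast++

length 11; prefix = [1, 2, 3, 5, 6, 7, 8, 9, 11, 13, 14]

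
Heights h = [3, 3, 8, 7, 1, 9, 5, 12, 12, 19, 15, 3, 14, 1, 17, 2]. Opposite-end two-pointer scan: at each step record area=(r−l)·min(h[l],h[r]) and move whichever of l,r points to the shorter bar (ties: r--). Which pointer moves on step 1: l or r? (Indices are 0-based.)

[0,15] min(3,2)*15=30 best=30 * → r--

r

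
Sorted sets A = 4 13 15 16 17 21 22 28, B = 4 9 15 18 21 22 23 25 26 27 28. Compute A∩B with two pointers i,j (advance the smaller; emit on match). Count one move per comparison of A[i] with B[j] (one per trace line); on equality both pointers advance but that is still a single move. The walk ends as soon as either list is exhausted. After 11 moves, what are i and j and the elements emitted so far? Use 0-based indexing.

i=7, j=8, emitted=[4, 15, 21, 22]

[i=0,j=0] 4==4 emit → i++,j++
[i=1,j=1] 13>9 → j++
[i=1,j=2] 13<15 → i++
[i=2,j=2] 15==15 emit → i++,j++
[i=3,j=3] 16<18 → i++
[i=4,j=3] 17<18 → i++
[i=5,j=3] 21>18 → j++
[i=5,j=4] 21==21 emit → i++,j++
[i=6,j=5] 22==22 emit → i++,j++
[i=7,j=6] 28>23 → j++
[i=7,j=7] 28>25 → j++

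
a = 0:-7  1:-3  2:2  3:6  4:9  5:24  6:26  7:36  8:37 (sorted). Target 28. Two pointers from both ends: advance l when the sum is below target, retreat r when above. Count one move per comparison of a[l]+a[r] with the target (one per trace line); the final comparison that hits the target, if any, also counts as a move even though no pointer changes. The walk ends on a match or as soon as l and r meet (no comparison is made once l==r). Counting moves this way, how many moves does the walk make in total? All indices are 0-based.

l=0 r=8: -7+37=30 >28, r--
l=0 r=7: -7+36=29 >28, r--
l=0 r=6: -7+26=19 <28, l++
l=1 r=6: -3+26=23 <28, l++
l=2 r=6: 2+26=28, found

5 moves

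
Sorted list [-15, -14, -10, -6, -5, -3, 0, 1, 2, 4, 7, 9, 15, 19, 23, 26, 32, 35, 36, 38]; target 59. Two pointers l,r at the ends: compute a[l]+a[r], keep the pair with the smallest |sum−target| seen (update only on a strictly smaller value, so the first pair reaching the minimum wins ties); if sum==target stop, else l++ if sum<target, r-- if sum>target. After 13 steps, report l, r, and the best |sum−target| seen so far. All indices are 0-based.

[0,19] -15+38=23 d=36 * → l++
[1,19] -14+38=24 d=35 * → l++
[2,19] -10+38=28 d=31 * → l++
[3,19] -6+38=32 d=27 * → l++
[4,19] -5+38=33 d=26 * → l++
[5,19] -3+38=35 d=24 * → l++
[6,19] 0+38=38 d=21 * → l++
[7,19] 1+38=39 d=20 * → l++
[8,19] 2+38=40 d=19 * → l++
[9,19] 4+38=42 d=17 * → l++
[10,19] 7+38=45 d=14 * → l++
[11,19] 9+38=47 d=12 * → l++
[12,19] 15+38=53 d=6 * → l++

l=13, r=19, best |Δ|=6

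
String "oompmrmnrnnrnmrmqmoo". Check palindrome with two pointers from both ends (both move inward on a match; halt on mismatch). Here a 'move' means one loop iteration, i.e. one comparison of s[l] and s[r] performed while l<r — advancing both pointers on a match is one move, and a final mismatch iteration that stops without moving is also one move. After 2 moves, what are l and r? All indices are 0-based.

l=2, r=17

[0,19] 'o'=='o' → l++,r--
[1,18] 'o'=='o' → l++,r--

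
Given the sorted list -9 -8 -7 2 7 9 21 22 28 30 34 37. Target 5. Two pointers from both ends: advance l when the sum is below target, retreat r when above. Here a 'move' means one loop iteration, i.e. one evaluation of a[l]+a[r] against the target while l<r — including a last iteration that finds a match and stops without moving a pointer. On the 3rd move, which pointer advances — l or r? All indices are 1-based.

l=1 r=12: -9+37=28 >5, r--
l=1 r=11: -9+34=25 >5, r--
l=1 r=10: -9+30=21 >5, r--

r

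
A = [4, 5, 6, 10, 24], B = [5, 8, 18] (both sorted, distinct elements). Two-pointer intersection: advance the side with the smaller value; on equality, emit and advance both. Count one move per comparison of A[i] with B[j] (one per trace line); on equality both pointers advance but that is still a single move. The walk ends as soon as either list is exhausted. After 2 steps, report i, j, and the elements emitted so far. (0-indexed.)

[i=0,j=0] 4<5 → i++
[i=1,j=0] 5==5 emit → i++,j++

i=2, j=1, emitted=[5]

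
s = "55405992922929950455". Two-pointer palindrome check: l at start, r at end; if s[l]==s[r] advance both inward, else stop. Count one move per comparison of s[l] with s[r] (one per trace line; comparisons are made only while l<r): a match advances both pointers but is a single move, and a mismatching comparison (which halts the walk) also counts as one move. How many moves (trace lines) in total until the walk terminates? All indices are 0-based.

l=0 r=19: '5'=='5', l++,r--
l=1 r=18: '5'=='5', l++,r--
l=2 r=17: '4'=='4', l++,r--
l=3 r=16: '0'=='0', l++,r--
l=4 r=15: '5'=='5', l++,r--
l=5 r=14: '9'=='9', l++,r--
l=6 r=13: '9'=='9', l++,r--
l=7 r=12: '2'=='2', l++,r--
l=8 r=11: '9'=='9', l++,r--
l=9 r=10: '2'=='2', l++,r--

10 moves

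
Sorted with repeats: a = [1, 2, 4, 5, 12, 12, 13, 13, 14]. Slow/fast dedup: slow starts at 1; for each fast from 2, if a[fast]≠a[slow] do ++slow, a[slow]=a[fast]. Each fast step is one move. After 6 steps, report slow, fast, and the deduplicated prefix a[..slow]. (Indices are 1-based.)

slow=6, fast=8, prefix=[1, 2, 4, 5, 12, 13]

slow=1 fast=2: a[fast]=2≠a[slow]=1 write a[2]=2, slow++,fast++
slow=2 fast=3: a[fast]=4≠a[slow]=2 write a[3]=4, slow++,fast++
slow=3 fast=4: a[fast]=5≠a[slow]=4 write a[4]=5, slow++,fast++
slow=4 fast=5: a[fast]=12≠a[slow]=5 write a[5]=12, slow++,fast++
slow=5 fast=6: a[fast]=12=a[slow] dup, fast++
slow=5 fast=7: a[fast]=13≠a[slow]=12 write a[6]=13, slow++,fast++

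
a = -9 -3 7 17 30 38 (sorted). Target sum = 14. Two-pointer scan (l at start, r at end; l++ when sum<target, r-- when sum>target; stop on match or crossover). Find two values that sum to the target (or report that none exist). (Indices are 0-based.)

l=0 r=5: -9+38=29 >14, r--
l=0 r=4: -9+30=21 >14, r--
l=0 r=3: -9+17=8 <14, l++
l=1 r=3: -3+17=14, found

(-3, 17)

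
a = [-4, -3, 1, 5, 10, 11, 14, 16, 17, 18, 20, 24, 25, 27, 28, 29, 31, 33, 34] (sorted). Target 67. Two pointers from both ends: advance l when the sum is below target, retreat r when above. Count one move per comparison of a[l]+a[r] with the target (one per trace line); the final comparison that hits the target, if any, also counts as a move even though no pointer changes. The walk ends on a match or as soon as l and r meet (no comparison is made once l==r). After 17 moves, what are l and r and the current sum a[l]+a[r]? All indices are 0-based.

l=17, r=18, sum=67

l=0 r=18: -4+34=30 <67, l++
l=1 r=18: -3+34=31 <67, l++
l=2 r=18: 1+34=35 <67, l++
l=3 r=18: 5+34=39 <67, l++
l=4 r=18: 10+34=44 <67, l++
l=5 r=18: 11+34=45 <67, l++
l=6 r=18: 14+34=48 <67, l++
l=7 r=18: 16+34=50 <67, l++
l=8 r=18: 17+34=51 <67, l++
l=9 r=18: 18+34=52 <67, l++
l=10 r=18: 20+34=54 <67, l++
l=11 r=18: 24+34=58 <67, l++
l=12 r=18: 25+34=59 <67, l++
l=13 r=18: 27+34=61 <67, l++
l=14 r=18: 28+34=62 <67, l++
l=15 r=18: 29+34=63 <67, l++
l=16 r=18: 31+34=65 <67, l++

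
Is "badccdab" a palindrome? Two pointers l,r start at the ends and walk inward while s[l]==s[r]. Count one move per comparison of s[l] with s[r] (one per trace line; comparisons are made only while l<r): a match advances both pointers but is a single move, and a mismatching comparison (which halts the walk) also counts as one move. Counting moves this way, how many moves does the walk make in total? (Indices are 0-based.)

l=0 r=7: 'b'=='b', l++,r--
l=1 r=6: 'a'=='a', l++,r--
l=2 r=5: 'd'=='d', l++,r--
l=3 r=4: 'c'=='c', l++,r--

4 moves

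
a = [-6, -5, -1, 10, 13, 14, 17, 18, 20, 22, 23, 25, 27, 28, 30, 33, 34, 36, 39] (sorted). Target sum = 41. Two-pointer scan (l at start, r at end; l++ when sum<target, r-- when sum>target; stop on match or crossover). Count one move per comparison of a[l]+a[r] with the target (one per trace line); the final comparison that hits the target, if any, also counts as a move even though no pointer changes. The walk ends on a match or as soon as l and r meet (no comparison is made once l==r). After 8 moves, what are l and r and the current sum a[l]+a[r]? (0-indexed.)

l=4, r=14, sum=43

[0,18] -6+39=33 <41 → l++
[1,18] -5+39=34 <41 → l++
[2,18] -1+39=38 <41 → l++
[3,18] 10+39=49 >41 → r--
[3,17] 10+36=46 >41 → r--
[3,16] 10+34=44 >41 → r--
[3,15] 10+33=43 >41 → r--
[3,14] 10+30=40 <41 → l++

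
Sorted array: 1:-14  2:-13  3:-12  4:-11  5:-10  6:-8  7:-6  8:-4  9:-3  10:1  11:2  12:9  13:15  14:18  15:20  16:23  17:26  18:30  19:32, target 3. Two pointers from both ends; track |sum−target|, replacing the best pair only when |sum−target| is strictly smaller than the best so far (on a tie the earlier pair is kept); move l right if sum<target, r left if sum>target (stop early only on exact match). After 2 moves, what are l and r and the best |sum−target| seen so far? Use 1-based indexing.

l=1 r=19: -14+32=18 d=15 *, r--
l=1 r=18: -14+30=16 d=13 *, r--

l=1, r=17, best |Δ|=13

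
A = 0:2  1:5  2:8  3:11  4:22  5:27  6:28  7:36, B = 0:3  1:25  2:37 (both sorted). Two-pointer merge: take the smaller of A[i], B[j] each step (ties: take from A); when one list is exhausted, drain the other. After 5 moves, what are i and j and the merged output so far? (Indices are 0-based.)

i=0 j=0: A[i]=2<=B[j]=3 take 2, i++
i=1 j=0: A[i]=5>B[j]=3 take 3, j++
i=1 j=1: A[i]=5<=B[j]=25 take 5, i++
i=2 j=1: A[i]=8<=B[j]=25 take 8, i++
i=3 j=1: A[i]=11<=B[j]=25 take 11, i++

i=4, j=1, merged so far=[2, 3, 5, 8, 11]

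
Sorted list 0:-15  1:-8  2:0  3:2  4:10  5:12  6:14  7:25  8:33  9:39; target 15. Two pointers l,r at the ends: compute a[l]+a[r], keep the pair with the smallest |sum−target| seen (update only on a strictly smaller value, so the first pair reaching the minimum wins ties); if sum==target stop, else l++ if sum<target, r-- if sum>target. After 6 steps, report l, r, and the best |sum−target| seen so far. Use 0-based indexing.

l=0 r=9: -15+39=24 d=9 *, r--
l=0 r=8: -15+33=18 d=3 *, r--
l=0 r=7: -15+25=10 d=5, l++
l=1 r=7: -8+25=17 d=2 *, r--
l=1 r=6: -8+14=6 d=9, l++
l=2 r=6: 0+14=14 d=1 *, l++

l=3, r=6, best |Δ|=1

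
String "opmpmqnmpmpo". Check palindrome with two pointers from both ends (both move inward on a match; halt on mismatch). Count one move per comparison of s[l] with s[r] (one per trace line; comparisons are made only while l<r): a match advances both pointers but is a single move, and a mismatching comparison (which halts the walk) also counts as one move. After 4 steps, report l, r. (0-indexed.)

[0,11] 'o'=='o' → l++,r--
[1,10] 'p'=='p' → l++,r--
[2,9] 'm'=='m' → l++,r--
[3,8] 'p'=='p' → l++,r--

l=4, r=7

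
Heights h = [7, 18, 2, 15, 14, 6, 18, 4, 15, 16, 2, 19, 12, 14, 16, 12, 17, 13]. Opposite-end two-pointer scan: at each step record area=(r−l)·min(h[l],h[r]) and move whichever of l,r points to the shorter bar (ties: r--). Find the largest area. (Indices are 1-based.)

l=1 r=18: min(7,13)*17=119 best=119 *, l++
l=2 r=18: min(18,13)*16=208 best=208 *, r--
l=2 r=17: min(18,17)*15=255 best=255 *, r--
l=2 r=16: min(18,12)*14=168 best=255, r--
l=2 r=15: min(18,16)*13=208 best=255, r--
l=2 r=14: min(18,14)*12=168 best=255, r--
l=2 r=13: min(18,12)*11=132 best=255, r--
l=2 r=12: min(18,19)*10=180 best=255, l++
l=3 r=12: min(2,19)*9=18 best=255, l++
l=4 r=12: min(15,19)*8=120 best=255, l++
l=5 r=12: min(14,19)*7=98 best=255, l++
l=6 r=12: min(6,19)*6=36 best=255, l++
l=7 r=12: min(18,19)*5=90 best=255, l++
l=8 r=12: min(4,19)*4=16 best=255, l++
l=9 r=12: min(15,19)*3=45 best=255, l++
l=10 r=12: min(16,19)*2=32 best=255, l++
l=11 r=12: min(2,19)*1=2 best=255, l++

max area = 255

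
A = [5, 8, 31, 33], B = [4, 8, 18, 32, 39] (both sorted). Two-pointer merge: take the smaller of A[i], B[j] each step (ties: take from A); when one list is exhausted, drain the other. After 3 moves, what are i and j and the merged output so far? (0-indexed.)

[i=0,j=0] A[i]=5>B[j]=4 take 4 → j++
[i=0,j=1] A[i]=5<=B[j]=8 take 5 → i++
[i=1,j=1] A[i]=8<=B[j]=8 take 8 → i++

i=2, j=1, merged so far=[4, 5, 8]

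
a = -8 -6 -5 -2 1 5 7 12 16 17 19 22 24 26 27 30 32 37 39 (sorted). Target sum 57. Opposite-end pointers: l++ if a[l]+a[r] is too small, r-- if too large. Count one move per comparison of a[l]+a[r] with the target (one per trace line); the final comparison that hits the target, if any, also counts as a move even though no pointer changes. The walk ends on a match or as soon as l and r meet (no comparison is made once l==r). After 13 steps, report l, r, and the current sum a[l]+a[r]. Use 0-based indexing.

l=11, r=16, sum=54

[0,18] -8+39=31 <57 → l++
[1,18] -6+39=33 <57 → l++
[2,18] -5+39=34 <57 → l++
[3,18] -2+39=37 <57 → l++
[4,18] 1+39=40 <57 → l++
[5,18] 5+39=44 <57 → l++
[6,18] 7+39=46 <57 → l++
[7,18] 12+39=51 <57 → l++
[8,18] 16+39=55 <57 → l++
[9,18] 17+39=56 <57 → l++
[10,18] 19+39=58 >57 → r--
[10,17] 19+37=56 <57 → l++
[11,17] 22+37=59 >57 → r--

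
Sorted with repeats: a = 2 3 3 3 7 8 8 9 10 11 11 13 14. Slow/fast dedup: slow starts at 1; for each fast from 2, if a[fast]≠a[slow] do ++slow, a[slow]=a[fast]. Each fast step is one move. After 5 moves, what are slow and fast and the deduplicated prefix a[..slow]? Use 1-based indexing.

(s=1,f=2) a[fast]=3≠a[slow]=2 write a[2]=3 → slow++,fast++
(s=2,f=3) a[fast]=3=a[slow] dup → fast++
(s=2,f=4) a[fast]=3=a[slow] dup → fast++
(s=2,f=5) a[fast]=7≠a[slow]=3 write a[3]=7 → slow++,fast++
(s=3,f=6) a[fast]=8≠a[slow]=7 write a[4]=8 → slow++,fast++

slow=4, fast=7, prefix=[2, 3, 7, 8]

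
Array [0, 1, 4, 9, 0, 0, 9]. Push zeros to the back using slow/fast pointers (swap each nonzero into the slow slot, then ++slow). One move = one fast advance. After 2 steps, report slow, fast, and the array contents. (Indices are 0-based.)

slow=1, fast=2, a=[1, 0, 4, 9, 0, 0, 9]

slow=0 fast=0: a[fast]=0, fast++
slow=0 fast=1: a[fast]=1≠0 swap→a[0]=1, slow++,fast++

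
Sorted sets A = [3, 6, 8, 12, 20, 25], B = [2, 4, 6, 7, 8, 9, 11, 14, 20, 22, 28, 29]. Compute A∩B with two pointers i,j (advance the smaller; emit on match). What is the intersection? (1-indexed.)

intersection = [6, 8, 20]

[i=1,j=1] 3>2 → j++
[i=1,j=2] 3<4 → i++
[i=2,j=2] 6>4 → j++
[i=2,j=3] 6==6 emit → i++,j++
[i=3,j=4] 8>7 → j++
[i=3,j=5] 8==8 emit → i++,j++
[i=4,j=6] 12>9 → j++
[i=4,j=7] 12>11 → j++
[i=4,j=8] 12<14 → i++
[i=5,j=8] 20>14 → j++
[i=5,j=9] 20==20 emit → i++,j++
[i=6,j=10] 25>22 → j++
[i=6,j=11] 25<28 → i++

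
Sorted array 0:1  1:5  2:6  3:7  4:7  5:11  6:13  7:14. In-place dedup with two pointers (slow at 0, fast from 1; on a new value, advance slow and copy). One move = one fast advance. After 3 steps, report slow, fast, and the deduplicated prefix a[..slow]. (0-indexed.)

slow=0 fast=1: a[fast]=5≠a[slow]=1 write a[1]=5, slow++,fast++
slow=1 fast=2: a[fast]=6≠a[slow]=5 write a[2]=6, slow++,fast++
slow=2 fast=3: a[fast]=7≠a[slow]=6 write a[3]=7, slow++,fast++

slow=3, fast=4, prefix=[1, 5, 6, 7]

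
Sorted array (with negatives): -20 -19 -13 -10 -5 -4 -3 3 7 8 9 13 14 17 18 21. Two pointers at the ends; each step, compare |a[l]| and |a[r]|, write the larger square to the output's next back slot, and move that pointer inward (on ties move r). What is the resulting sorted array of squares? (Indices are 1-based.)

l=1 r=16: |-20|<=|21| out[16]=441, r--
l=1 r=15: |-20|>|18| out[15]=400, l++
l=2 r=15: |-19|>|18| out[14]=361, l++
l=3 r=15: |-13|<=|18| out[13]=324, r--
l=3 r=14: |-13|<=|17| out[12]=289, r--
l=3 r=13: |-13|<=|14| out[11]=196, r--
l=3 r=12: |-13|<=|13| out[10]=169, r--
l=3 r=11: |-13|>|9| out[9]=169, l++
l=4 r=11: |-10|>|9| out[8]=100, l++
l=5 r=11: |-5|<=|9| out[7]=81, r--
l=5 r=10: |-5|<=|8| out[6]=64, r--
l=5 r=9: |-5|<=|7| out[5]=49, r--
l=5 r=8: |-5|>|3| out[4]=25, l++
l=6 r=8: |-4|>|3| out[3]=16, l++
l=7 r=8: |-3|<=|3| out[2]=9, r--
l=7 r=7: |-3|<=|-3| out[1]=9, r--

[9, 9, 16, 25, 49, 64, 81, 100, 169, 169, 196, 289, 324, 361, 400, 441]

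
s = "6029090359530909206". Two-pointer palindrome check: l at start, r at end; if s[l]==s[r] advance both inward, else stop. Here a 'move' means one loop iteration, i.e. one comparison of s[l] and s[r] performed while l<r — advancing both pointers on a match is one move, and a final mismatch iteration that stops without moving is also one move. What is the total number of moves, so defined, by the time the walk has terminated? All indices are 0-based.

[0,18] '6'=='6' → l++,r--
[1,17] '0'=='0' → l++,r--
[2,16] '2'=='2' → l++,r--
[3,15] '9'=='9' → l++,r--
[4,14] '0'=='0' → l++,r--
[5,13] '9'=='9' → l++,r--
[6,12] '0'=='0' → l++,r--
[7,11] '3'=='3' → l++,r--
[8,10] '5'=='5' → l++,r--

9 moves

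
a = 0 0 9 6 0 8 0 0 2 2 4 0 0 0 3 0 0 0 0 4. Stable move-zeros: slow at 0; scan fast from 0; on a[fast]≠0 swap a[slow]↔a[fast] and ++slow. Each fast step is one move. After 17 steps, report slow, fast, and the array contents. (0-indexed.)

slow=7, fast=17, a=[9, 6, 8, 2, 2, 4, 3, 0, 0, 0, 0, 0, 0, 0, 0, 0, 0, 0, 0, 4]

slow=0 fast=0: a[fast]=0, fast++
slow=0 fast=1: a[fast]=0, fast++
slow=0 fast=2: a[fast]=9≠0 swap→a[0]=9, slow++,fast++
slow=1 fast=3: a[fast]=6≠0 swap→a[1]=6, slow++,fast++
slow=2 fast=4: a[fast]=0, fast++
slow=2 fast=5: a[fast]=8≠0 swap→a[2]=8, slow++,fast++
slow=3 fast=6: a[fast]=0, fast++
slow=3 fast=7: a[fast]=0, fast++
slow=3 fast=8: a[fast]=2≠0 swap→a[3]=2, slow++,fast++
slow=4 fast=9: a[fast]=2≠0 swap→a[4]=2, slow++,fast++
slow=5 fast=10: a[fast]=4≠0 swap→a[5]=4, slow++,fast++
slow=6 fast=11: a[fast]=0, fast++
slow=6 fast=12: a[fast]=0, fast++
slow=6 fast=13: a[fast]=0, fast++
slow=6 fast=14: a[fast]=3≠0 swap→a[6]=3, slow++,fast++
slow=7 fast=15: a[fast]=0, fast++
slow=7 fast=16: a[fast]=0, fast++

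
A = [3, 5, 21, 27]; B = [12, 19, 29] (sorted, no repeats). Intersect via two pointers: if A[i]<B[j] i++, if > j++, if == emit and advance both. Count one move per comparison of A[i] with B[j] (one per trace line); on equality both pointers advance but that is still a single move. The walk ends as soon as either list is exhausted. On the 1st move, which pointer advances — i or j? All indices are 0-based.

[i=0,j=0] 3<12 → i++

i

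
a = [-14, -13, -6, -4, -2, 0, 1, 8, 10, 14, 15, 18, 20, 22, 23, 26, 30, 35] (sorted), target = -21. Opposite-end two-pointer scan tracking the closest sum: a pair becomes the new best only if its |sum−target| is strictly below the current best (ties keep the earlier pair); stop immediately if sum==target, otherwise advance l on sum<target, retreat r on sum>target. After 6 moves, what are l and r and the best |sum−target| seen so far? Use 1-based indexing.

l=1, r=12, best |Δ|=27

[1,18] -14+35=21 d=42 * → r--
[1,17] -14+30=16 d=37 * → r--
[1,16] -14+26=12 d=33 * → r--
[1,15] -14+23=9 d=30 * → r--
[1,14] -14+22=8 d=29 * → r--
[1,13] -14+20=6 d=27 * → r--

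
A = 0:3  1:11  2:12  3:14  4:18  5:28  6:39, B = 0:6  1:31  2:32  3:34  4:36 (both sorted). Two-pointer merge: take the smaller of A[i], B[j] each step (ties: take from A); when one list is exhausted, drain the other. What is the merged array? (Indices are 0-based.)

i=0 j=0: A[i]=3<=B[j]=6 take 3, i++
i=1 j=0: A[i]=11>B[j]=6 take 6, j++
i=1 j=1: A[i]=11<=B[j]=31 take 11, i++
i=2 j=1: A[i]=12<=B[j]=31 take 12, i++
i=3 j=1: A[i]=14<=B[j]=31 take 14, i++
i=4 j=1: A[i]=18<=B[j]=31 take 18, i++
i=5 j=1: A[i]=28<=B[j]=31 take 28, i++
i=6 j=1: A[i]=39>B[j]=31 take 31, j++
i=6 j=2: A[i]=39>B[j]=32 take 32, j++
i=6 j=3: A[i]=39>B[j]=34 take 34, j++
i=6 j=4: A[i]=39>B[j]=36 take 36, j++
i=6 j=5: B done, take A[i]=39, i++

[3, 6, 11, 12, 14, 18, 28, 31, 32, 34, 36, 39]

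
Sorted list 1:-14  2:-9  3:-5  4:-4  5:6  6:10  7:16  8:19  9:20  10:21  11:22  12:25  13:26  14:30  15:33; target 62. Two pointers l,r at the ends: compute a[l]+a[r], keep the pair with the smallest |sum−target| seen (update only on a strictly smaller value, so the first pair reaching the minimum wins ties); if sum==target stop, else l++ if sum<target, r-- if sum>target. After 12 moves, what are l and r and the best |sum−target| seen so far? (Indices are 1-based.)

l=13, r=15, best |Δ|=4

[1,15] -14+33=19 d=43 * → l++
[2,15] -9+33=24 d=38 * → l++
[3,15] -5+33=28 d=34 * → l++
[4,15] -4+33=29 d=33 * → l++
[5,15] 6+33=39 d=23 * → l++
[6,15] 10+33=43 d=19 * → l++
[7,15] 16+33=49 d=13 * → l++
[8,15] 19+33=52 d=10 * → l++
[9,15] 20+33=53 d=9 * → l++
[10,15] 21+33=54 d=8 * → l++
[11,15] 22+33=55 d=7 * → l++
[12,15] 25+33=58 d=4 * → l++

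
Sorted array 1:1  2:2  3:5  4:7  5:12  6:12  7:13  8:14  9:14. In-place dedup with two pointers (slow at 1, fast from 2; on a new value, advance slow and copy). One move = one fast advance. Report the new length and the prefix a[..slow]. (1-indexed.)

length 7; prefix = [1, 2, 5, 7, 12, 13, 14]

slow=1 fast=2: a[fast]=2≠a[slow]=1 write a[2]=2, slow++,fast++
slow=2 fast=3: a[fast]=5≠a[slow]=2 write a[3]=5, slow++,fast++
slow=3 fast=4: a[fast]=7≠a[slow]=5 write a[4]=7, slow++,fast++
slow=4 fast=5: a[fast]=12≠a[slow]=7 write a[5]=12, slow++,fast++
slow=5 fast=6: a[fast]=12=a[slow] dup, fast++
slow=5 fast=7: a[fast]=13≠a[slow]=12 write a[6]=13, slow++,fast++
slow=6 fast=8: a[fast]=14≠a[slow]=13 write a[7]=14, slow++,fast++
slow=7 fast=9: a[fast]=14=a[slow] dup, fast++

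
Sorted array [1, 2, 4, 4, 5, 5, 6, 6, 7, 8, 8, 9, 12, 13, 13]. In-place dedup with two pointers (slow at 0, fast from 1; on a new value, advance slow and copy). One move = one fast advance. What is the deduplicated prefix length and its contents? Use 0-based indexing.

length 10; prefix = [1, 2, 4, 5, 6, 7, 8, 9, 12, 13]

(s=0,f=1) a[fast]=2≠a[slow]=1 write a[1]=2 → slow++,fast++
(s=1,f=2) a[fast]=4≠a[slow]=2 write a[2]=4 → slow++,fast++
(s=2,f=3) a[fast]=4=a[slow] dup → fast++
(s=2,f=4) a[fast]=5≠a[slow]=4 write a[3]=5 → slow++,fast++
(s=3,f=5) a[fast]=5=a[slow] dup → fast++
(s=3,f=6) a[fast]=6≠a[slow]=5 write a[4]=6 → slow++,fast++
(s=4,f=7) a[fast]=6=a[slow] dup → fast++
(s=4,f=8) a[fast]=7≠a[slow]=6 write a[5]=7 → slow++,fast++
(s=5,f=9) a[fast]=8≠a[slow]=7 write a[6]=8 → slow++,fast++
(s=6,f=10) a[fast]=8=a[slow] dup → fast++
(s=6,f=11) a[fast]=9≠a[slow]=8 write a[7]=9 → slow++,fast++
(s=7,f=12) a[fast]=12≠a[slow]=9 write a[8]=12 → slow++,fast++
(s=8,f=13) a[fast]=13≠a[slow]=12 write a[9]=13 → slow++,fast++
(s=9,f=14) a[fast]=13=a[slow] dup → fast++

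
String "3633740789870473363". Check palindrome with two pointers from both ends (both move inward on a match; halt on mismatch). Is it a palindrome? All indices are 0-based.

[0,18] '3'=='3' → l++,r--
[1,17] '6'=='6' → l++,r--
[2,16] '3'=='3' → l++,r--
[3,15] '3'=='3' → l++,r--
[4,14] '7'=='7' → l++,r--
[5,13] '4'=='4' → l++,r--
[6,12] '0'=='0' → l++,r--
[7,11] '7'=='7' → l++,r--
[8,10] '8'=='8' → l++,r--

palindrome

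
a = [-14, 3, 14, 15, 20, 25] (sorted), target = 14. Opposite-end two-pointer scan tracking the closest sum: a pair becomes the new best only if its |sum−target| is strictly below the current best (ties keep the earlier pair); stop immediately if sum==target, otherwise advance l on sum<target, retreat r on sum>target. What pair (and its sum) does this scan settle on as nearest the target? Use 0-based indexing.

l=0 r=5: -14+25=11 d=3 *, l++
l=1 r=5: 3+25=28 d=14, r--
l=1 r=4: 3+20=23 d=9, r--
l=1 r=3: 3+15=18 d=4, r--
l=1 r=2: 3+14=17 d=3, r--

pair (-14, 25) with sum 11 (|Δ|=3)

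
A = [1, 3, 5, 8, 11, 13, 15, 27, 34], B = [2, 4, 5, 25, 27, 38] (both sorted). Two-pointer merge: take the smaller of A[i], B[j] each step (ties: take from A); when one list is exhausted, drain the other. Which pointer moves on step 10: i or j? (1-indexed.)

i=1 j=1: A[i]=1<=B[j]=2 take 1, i++
i=2 j=1: A[i]=3>B[j]=2 take 2, j++
i=2 j=2: A[i]=3<=B[j]=4 take 3, i++
i=3 j=2: A[i]=5>B[j]=4 take 4, j++
i=3 j=3: A[i]=5<=B[j]=5 take 5, i++
i=4 j=3: A[i]=8>B[j]=5 take 5, j++
i=4 j=4: A[i]=8<=B[j]=25 take 8, i++
i=5 j=4: A[i]=11<=B[j]=25 take 11, i++
i=6 j=4: A[i]=13<=B[j]=25 take 13, i++
i=7 j=4: A[i]=15<=B[j]=25 take 15, i++

i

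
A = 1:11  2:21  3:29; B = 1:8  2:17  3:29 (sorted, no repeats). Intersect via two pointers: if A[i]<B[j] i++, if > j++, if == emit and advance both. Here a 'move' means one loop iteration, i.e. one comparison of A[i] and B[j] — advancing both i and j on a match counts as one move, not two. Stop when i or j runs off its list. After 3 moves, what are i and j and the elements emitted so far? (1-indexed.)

i=2, j=3, emitted=[]

[i=1,j=1] 11>8 → j++
[i=1,j=2] 11<17 → i++
[i=2,j=2] 21>17 → j++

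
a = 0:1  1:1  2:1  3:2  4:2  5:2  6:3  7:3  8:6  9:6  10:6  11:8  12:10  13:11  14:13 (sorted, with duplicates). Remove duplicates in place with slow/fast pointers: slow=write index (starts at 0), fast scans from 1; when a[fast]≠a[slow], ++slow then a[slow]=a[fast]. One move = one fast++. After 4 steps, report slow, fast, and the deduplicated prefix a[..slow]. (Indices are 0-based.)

(s=0,f=1) a[fast]=1=a[slow] dup → fast++
(s=0,f=2) a[fast]=1=a[slow] dup → fast++
(s=0,f=3) a[fast]=2≠a[slow]=1 write a[1]=2 → slow++,fast++
(s=1,f=4) a[fast]=2=a[slow] dup → fast++

slow=1, fast=5, prefix=[1, 2]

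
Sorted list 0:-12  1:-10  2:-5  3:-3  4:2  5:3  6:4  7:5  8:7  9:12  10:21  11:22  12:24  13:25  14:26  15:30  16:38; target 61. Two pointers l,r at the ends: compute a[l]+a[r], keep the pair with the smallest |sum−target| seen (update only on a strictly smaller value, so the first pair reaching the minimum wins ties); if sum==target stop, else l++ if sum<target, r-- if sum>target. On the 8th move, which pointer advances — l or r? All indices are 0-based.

[0,16] -12+38=26 d=35 * → l++
[1,16] -10+38=28 d=33 * → l++
[2,16] -5+38=33 d=28 * → l++
[3,16] -3+38=35 d=26 * → l++
[4,16] 2+38=40 d=21 * → l++
[5,16] 3+38=41 d=20 * → l++
[6,16] 4+38=42 d=19 * → l++
[7,16] 5+38=43 d=18 * → l++

l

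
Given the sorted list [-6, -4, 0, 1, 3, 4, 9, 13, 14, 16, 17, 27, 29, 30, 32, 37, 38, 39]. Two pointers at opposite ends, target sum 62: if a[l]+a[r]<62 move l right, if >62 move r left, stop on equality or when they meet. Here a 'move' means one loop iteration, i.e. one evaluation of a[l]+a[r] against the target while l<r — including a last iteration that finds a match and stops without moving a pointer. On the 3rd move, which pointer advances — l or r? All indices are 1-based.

l=1 r=18: -6+39=33 <62, l++
l=2 r=18: -4+39=35 <62, l++
l=3 r=18: 0+39=39 <62, l++

l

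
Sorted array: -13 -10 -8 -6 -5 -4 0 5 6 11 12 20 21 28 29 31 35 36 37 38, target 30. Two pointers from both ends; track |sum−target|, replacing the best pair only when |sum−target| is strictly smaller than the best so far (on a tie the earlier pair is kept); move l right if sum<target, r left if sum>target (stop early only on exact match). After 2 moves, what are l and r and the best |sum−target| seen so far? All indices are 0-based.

[0,19] -13+38=25 d=5 * → l++
[1,19] -10+38=28 d=2 * → l++

l=2, r=19, best |Δ|=2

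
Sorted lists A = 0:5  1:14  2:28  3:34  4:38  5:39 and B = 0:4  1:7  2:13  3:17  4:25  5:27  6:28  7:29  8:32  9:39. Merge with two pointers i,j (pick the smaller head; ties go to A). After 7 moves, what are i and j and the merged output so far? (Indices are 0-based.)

i=2, j=5, merged so far=[4, 5, 7, 13, 14, 17, 25]

i=0 j=0: A[i]=5>B[j]=4 take 4, j++
i=0 j=1: A[i]=5<=B[j]=7 take 5, i++
i=1 j=1: A[i]=14>B[j]=7 take 7, j++
i=1 j=2: A[i]=14>B[j]=13 take 13, j++
i=1 j=3: A[i]=14<=B[j]=17 take 14, i++
i=2 j=3: A[i]=28>B[j]=17 take 17, j++
i=2 j=4: A[i]=28>B[j]=25 take 25, j++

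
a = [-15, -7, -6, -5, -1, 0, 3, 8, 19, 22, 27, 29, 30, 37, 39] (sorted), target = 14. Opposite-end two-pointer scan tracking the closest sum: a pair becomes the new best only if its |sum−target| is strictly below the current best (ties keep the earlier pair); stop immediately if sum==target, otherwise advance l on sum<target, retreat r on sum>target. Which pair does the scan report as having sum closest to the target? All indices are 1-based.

l=1 r=15: -15+39=24 d=10 *, r--
l=1 r=14: -15+37=22 d=8 *, r--
l=1 r=13: -15+30=15 d=1 *, r--
l=1 r=12: -15+29=14 d=0 *, stop

pair (-15, 29) with sum 14 (|Δ|=0)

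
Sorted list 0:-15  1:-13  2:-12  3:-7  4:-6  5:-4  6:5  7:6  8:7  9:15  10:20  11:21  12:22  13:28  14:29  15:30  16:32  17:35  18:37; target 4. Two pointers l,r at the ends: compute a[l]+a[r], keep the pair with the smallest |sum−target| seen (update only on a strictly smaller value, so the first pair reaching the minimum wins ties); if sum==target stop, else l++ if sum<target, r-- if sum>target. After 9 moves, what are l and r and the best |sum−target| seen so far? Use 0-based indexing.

l=0, r=9, best |Δ|=1

[0,18] -15+37=22 d=18 * → r--
[0,17] -15+35=20 d=16 * → r--
[0,16] -15+32=17 d=13 * → r--
[0,15] -15+30=15 d=11 * → r--
[0,14] -15+29=14 d=10 * → r--
[0,13] -15+28=13 d=9 * → r--
[0,12] -15+22=7 d=3 * → r--
[0,11] -15+21=6 d=2 * → r--
[0,10] -15+20=5 d=1 * → r--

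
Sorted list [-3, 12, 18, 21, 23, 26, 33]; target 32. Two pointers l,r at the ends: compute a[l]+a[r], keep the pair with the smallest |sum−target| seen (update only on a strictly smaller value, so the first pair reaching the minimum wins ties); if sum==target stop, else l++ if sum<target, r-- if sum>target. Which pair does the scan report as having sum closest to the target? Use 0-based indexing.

[0,6] -3+33=30 d=2 * → l++
[1,6] 12+33=45 d=13 → r--
[1,5] 12+26=38 d=6 → r--
[1,4] 12+23=35 d=3 → r--
[1,3] 12+21=33 d=1 * → r--
[1,2] 12+18=30 d=2 → l++

pair (12, 21) with sum 33 (|Δ|=1)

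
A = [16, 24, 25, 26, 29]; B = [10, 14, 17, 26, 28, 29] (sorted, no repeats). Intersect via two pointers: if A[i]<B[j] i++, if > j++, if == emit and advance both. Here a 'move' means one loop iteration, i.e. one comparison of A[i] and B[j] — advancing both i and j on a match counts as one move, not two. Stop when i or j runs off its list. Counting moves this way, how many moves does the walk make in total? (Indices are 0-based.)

9 moves

[i=0,j=0] 16>10 → j++
[i=0,j=1] 16>14 → j++
[i=0,j=2] 16<17 → i++
[i=1,j=2] 24>17 → j++
[i=1,j=3] 24<26 → i++
[i=2,j=3] 25<26 → i++
[i=3,j=3] 26==26 emit → i++,j++
[i=4,j=4] 29>28 → j++
[i=4,j=5] 29==29 emit → i++,j++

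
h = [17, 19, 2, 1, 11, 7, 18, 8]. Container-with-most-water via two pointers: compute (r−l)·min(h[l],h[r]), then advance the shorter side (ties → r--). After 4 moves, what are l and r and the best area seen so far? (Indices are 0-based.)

l=1, r=4, best area=102

l=0 r=7: min(17,8)*7=56 best=56 *, r--
l=0 r=6: min(17,18)*6=102 best=102 *, l++
l=1 r=6: min(19,18)*5=90 best=102, r--
l=1 r=5: min(19,7)*4=28 best=102, r--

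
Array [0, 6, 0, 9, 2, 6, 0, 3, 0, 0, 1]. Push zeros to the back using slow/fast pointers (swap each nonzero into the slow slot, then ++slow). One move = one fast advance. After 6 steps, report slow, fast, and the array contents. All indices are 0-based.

slow=4, fast=6, a=[6, 9, 2, 6, 0, 0, 0, 3, 0, 0, 1]

(s=0,f=0) a[fast]=0 → fast++
(s=0,f=1) a[fast]=6≠0 swap→a[0]=6 → slow++,fast++
(s=1,f=2) a[fast]=0 → fast++
(s=1,f=3) a[fast]=9≠0 swap→a[1]=9 → slow++,fast++
(s=2,f=4) a[fast]=2≠0 swap→a[2]=2 → slow++,fast++
(s=3,f=5) a[fast]=6≠0 swap→a[3]=6 → slow++,fast++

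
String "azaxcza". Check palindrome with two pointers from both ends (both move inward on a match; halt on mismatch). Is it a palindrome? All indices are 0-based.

[0,6] 'a'=='a' → l++,r--
[1,5] 'z'=='z' → l++,r--
[2,4] 'a'!='c' → stop

not a palindrome (mismatch at 2,4)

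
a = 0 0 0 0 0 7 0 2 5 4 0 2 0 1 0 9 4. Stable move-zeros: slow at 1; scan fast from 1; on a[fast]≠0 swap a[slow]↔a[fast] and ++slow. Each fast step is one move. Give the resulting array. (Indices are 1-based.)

[7, 2, 5, 4, 2, 1, 9, 4, 0, 0, 0, 0, 0, 0, 0, 0, 0]

slow=1 fast=1: a[fast]=0, fast++
slow=1 fast=2: a[fast]=0, fast++
slow=1 fast=3: a[fast]=0, fast++
slow=1 fast=4: a[fast]=0, fast++
slow=1 fast=5: a[fast]=0, fast++
slow=1 fast=6: a[fast]=7≠0 swap→a[1]=7, slow++,fast++
slow=2 fast=7: a[fast]=0, fast++
slow=2 fast=8: a[fast]=2≠0 swap→a[2]=2, slow++,fast++
slow=3 fast=9: a[fast]=5≠0 swap→a[3]=5, slow++,fast++
slow=4 fast=10: a[fast]=4≠0 swap→a[4]=4, slow++,fast++
slow=5 fast=11: a[fast]=0, fast++
slow=5 fast=12: a[fast]=2≠0 swap→a[5]=2, slow++,fast++
slow=6 fast=13: a[fast]=0, fast++
slow=6 fast=14: a[fast]=1≠0 swap→a[6]=1, slow++,fast++
slow=7 fast=15: a[fast]=0, fast++
slow=7 fast=16: a[fast]=9≠0 swap→a[7]=9, slow++,fast++
slow=8 fast=17: a[fast]=4≠0 swap→a[8]=4, slow++,fast++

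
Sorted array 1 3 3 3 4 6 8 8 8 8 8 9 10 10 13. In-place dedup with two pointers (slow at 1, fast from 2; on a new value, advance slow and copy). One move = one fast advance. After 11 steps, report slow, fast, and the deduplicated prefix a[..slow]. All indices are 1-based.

slow=1 fast=2: a[fast]=3≠a[slow]=1 write a[2]=3, slow++,fast++
slow=2 fast=3: a[fast]=3=a[slow] dup, fast++
slow=2 fast=4: a[fast]=3=a[slow] dup, fast++
slow=2 fast=5: a[fast]=4≠a[slow]=3 write a[3]=4, slow++,fast++
slow=3 fast=6: a[fast]=6≠a[slow]=4 write a[4]=6, slow++,fast++
slow=4 fast=7: a[fast]=8≠a[slow]=6 write a[5]=8, slow++,fast++
slow=5 fast=8: a[fast]=8=a[slow] dup, fast++
slow=5 fast=9: a[fast]=8=a[slow] dup, fast++
slow=5 fast=10: a[fast]=8=a[slow] dup, fast++
slow=5 fast=11: a[fast]=8=a[slow] dup, fast++
slow=5 fast=12: a[fast]=9≠a[slow]=8 write a[6]=9, slow++,fast++

slow=6, fast=13, prefix=[1, 3, 4, 6, 8, 9]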